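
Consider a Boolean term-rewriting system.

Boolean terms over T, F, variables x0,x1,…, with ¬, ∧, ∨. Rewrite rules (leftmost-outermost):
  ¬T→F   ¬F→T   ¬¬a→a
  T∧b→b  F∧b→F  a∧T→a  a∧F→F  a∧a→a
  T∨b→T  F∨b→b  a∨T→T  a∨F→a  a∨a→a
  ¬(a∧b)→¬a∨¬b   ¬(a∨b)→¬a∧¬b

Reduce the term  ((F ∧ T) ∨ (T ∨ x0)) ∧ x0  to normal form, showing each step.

  start: ((F ∧ T) ∨ (T ∨ x0)) ∧ x0
  step 1: (F ∨ (T ∨ x0)) ∧ x0
  step 2: (T ∨ x0) ∧ x0
  step 3: T ∧ x0
  step 4: x0

Answer: normal form = x0  (in 4 steps)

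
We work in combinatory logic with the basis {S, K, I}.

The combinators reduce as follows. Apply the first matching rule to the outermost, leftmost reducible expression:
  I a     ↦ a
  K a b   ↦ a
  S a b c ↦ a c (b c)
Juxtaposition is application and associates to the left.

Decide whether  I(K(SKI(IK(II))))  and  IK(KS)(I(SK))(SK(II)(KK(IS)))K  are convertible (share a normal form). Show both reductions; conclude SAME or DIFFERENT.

Answer: DIFFERENT — A ⇓ K(KI), B ⇓ SK

Reduction:
Term A:
  start: I(K(SKI(IK(II))))
  →1  K(SKI(IK(II)))
  →2  K(K(IK(II))(I(IK(II))))
  →3  K(IK(II))
  →4  K(K(II))
  →5  K(KI)

Term B:
  start: IK(KS)(I(SK))(SK(II)(KK(IS)))K
  →1  K(KS)(I(SK))(SK(II)(KK(IS)))K
  →2  KS(SK(II)(KK(IS)))K
  →3  SK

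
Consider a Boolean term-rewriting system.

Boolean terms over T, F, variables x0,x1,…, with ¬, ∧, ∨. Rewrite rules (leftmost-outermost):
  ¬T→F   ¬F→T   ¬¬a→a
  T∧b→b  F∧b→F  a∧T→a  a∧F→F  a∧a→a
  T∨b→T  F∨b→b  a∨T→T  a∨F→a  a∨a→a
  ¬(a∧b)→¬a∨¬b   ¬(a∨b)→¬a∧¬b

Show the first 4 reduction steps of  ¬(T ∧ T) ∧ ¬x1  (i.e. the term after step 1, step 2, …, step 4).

Answer: after 4 steps: F

Reduction:
  start: ¬(T ∧ T) ∧ ¬x1
  step 1: (¬T ∨ ¬T) ∧ ¬x1
  step 2: ¬T ∧ ¬x1
  step 3: F ∧ ¬x1
  step 4: F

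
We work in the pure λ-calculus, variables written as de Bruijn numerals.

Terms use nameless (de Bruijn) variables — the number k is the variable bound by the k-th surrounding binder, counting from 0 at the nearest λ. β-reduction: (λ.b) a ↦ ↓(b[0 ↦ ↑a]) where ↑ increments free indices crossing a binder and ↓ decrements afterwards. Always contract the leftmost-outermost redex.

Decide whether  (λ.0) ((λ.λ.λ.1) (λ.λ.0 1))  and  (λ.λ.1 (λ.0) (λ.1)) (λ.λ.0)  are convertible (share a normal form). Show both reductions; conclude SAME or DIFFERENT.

Answer: SAME — A ⇓ λ.λ.1, B ⇓ λ.λ.1

Working:
Term A:
  start: (λ.0) ((λ.λ.λ.1) (λ.λ.0 1))
  step 1: (λ.λ.λ.1) (λ.λ.0 1)
  step 2: λ.λ.1

Term B:
  start: (λ.λ.1 (λ.0) (λ.1)) (λ.λ.0)
  step 1: λ.(λ.λ.0) (λ.0) (λ.1)
  step 2: λ.(λ.0) (λ.1)
  step 3: λ.λ.1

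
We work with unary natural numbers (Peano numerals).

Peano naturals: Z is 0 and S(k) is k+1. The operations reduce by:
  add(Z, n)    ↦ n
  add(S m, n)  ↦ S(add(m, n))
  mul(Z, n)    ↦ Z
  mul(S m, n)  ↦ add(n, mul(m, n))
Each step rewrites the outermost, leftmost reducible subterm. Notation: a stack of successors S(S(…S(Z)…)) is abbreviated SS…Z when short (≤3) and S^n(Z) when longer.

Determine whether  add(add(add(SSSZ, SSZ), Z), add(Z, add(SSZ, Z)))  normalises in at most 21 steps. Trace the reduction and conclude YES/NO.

Answer: YES — reaches normal form S^7(Z) in 20 ≤ 21 steps

Reduction:
  start: add(add(add(SSSZ, SSZ), Z), add(Z, add(SSZ, Z)))
  step 1: add(add(S(add(SSZ, SSZ)), Z), add(Z, add(SSZ, Z)))
  step 2: add(S(add(add(SSZ, SSZ), Z)), add(Z, add(SSZ, Z)))
  step 3: S(add(add(add(SSZ, SSZ), Z), add(Z, add(SSZ, Z))))
  step 4: S(add(add(S(add(SZ, SSZ)), Z), add(Z, add(SSZ, Z))))
  step 5: S(add(S(add(add(SZ, SSZ), Z)), add(Z, add(SSZ, Z))))
  step 6: S(S(add(add(add(SZ, SSZ), Z), add(Z, add(SSZ, Z)))))
  step 7: S(S(add(add(S(add(Z, SSZ)), Z), add(Z, add(SSZ, Z)))))
  step 8: S(S(add(S(add(add(Z, SSZ), Z)), add(Z, add(SSZ, Z)))))
  step 9: S(S(S(add(add(add(Z, SSZ), Z), add(Z, add(SSZ, Z))))))
  step 10: S(S(S(add(add(SSZ, Z), add(Z, add(SSZ, Z))))))
  step 11: S(S(S(add(S(add(SZ, Z)), add(Z, add(SSZ, Z))))))
  step 12: S(S(S(S(add(add(SZ, Z), add(Z, add(SSZ, Z)))))))
  step 13: S(S(S(S(add(S(add(Z, Z)), add(Z, add(SSZ, Z)))))))
  step 14: S(S(S(S(S(add(add(Z, Z), add(Z, add(SSZ, Z))))))))
  step 15: S(S(S(S(S(add(Z, add(Z, add(SSZ, Z))))))))
  step 16: S(S(S(S(S(add(Z, add(SSZ, Z)))))))
  step 17: S(S(S(S(S(add(SSZ, Z))))))
  step 18: S(S(S(S(S(S(add(SZ, Z)))))))
  step 19: S(S(S(S(S(S(S(add(Z, Z))))))))
  step 20: S^7(Z)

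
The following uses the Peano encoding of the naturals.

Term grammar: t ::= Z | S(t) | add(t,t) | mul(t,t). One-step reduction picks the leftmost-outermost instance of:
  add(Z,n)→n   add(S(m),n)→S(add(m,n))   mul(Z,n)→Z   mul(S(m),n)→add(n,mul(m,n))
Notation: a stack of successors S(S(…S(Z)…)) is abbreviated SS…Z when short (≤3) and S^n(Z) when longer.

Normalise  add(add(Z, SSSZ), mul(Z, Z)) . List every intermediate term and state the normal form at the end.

  start: add(add(Z, SSSZ), mul(Z, Z))
  step 1: add(SSSZ, mul(Z, Z))
  step 2: S(add(SSZ, mul(Z, Z)))
  step 3: S(S(add(SZ, mul(Z, Z))))
  step 4: S(S(S(add(Z, mul(Z, Z)))))
  step 5: S(S(S(mul(Z, Z))))
  step 6: SSSZ

Answer: normal form = SSSZ  (in 6 steps)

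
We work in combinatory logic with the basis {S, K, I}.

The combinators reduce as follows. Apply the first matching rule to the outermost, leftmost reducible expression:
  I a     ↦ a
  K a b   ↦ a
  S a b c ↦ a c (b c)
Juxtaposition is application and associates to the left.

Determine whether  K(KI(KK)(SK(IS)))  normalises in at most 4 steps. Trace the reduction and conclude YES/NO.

  start: K(KI(KK)(SK(IS)))
  →1  K(I(SK(IS)))
  →2  K(SK(IS))
  →3  K(SKS)

Answer: YES — reaches normal form K(SKS) in 3 ≤ 4 steps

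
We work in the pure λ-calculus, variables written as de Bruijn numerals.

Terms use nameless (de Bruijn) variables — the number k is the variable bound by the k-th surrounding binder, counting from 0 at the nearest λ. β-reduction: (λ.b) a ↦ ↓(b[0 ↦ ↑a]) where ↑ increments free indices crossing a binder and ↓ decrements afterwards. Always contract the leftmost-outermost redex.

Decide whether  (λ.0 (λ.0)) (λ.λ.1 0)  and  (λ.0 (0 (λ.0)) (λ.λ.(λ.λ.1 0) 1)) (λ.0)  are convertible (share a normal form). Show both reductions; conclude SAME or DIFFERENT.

Answer: DIFFERENT — A ⇓ λ.0, B ⇓ λ.λ.λ.2 0

Reduction:
Term A:
  start: (λ.0 (λ.0)) (λ.λ.1 0)
  step 1: (λ.λ.1 0) (λ.0)
  step 2: λ.(λ.0) 0
  step 3: λ.0

Term B:
  start: (λ.0 (0 (λ.0)) (λ.λ.(λ.λ.1 0) 1)) (λ.0)
  step 1: (λ.0) ((λ.0) (λ.0)) (λ.λ.(λ.λ.1 0) 1)
  step 2: (λ.0) (λ.0) (λ.λ.(λ.λ.1 0) 1)
  step 3: (λ.0) (λ.λ.(λ.λ.1 0) 1)
  step 4: λ.λ.(λ.λ.1 0) 1
  step 5: λ.λ.λ.2 0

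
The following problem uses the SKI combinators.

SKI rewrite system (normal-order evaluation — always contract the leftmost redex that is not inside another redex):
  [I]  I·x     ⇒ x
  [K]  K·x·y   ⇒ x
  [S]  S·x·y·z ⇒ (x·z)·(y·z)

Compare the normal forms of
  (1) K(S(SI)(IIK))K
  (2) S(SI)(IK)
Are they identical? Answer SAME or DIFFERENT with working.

Answer: SAME — A ⇓ S(SI)K, B ⇓ S(SI)K

Derivation:
Term A:
  start: K(S(SI)(IIK))K
  [1] S(SI)(IIK)
  [2] S(SI)(IK)
  [3] S(SI)K

Term B:
  start: S(SI)(IK)
  [1] S(SI)K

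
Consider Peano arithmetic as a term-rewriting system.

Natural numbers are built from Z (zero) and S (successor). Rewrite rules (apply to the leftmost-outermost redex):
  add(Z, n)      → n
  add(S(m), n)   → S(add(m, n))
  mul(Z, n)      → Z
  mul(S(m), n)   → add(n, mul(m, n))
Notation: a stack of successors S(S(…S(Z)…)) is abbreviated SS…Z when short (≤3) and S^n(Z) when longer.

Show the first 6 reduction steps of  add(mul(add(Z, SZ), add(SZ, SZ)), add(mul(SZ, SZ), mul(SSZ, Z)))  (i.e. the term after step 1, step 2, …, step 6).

  start: add(mul(add(Z, SZ), add(SZ, SZ)), add(mul(SZ, SZ), mul(SSZ, Z)))
  →1  add(mul(SZ, add(SZ, SZ)), add(mul(SZ, SZ), mul(SSZ, Z)))
  →2  add(add(add(SZ, SZ), mul(Z, add(SZ, SZ))), add(mul(SZ, SZ), mul(SSZ, Z)))
  →3  add(add(S(add(Z, SZ)), mul(Z, add(SZ, SZ))), add(mul(SZ, SZ), mul(SSZ, Z)))
  →4  add(S(add(add(Z, SZ), mul(Z, add(SZ, SZ)))), add(mul(SZ, SZ), mul(SSZ, Z)))
  →5  S(add(add(add(Z, SZ), mul(Z, add(SZ, SZ))), add(mul(SZ, SZ), mul(SSZ, Z))))
  →6  S(add(add(SZ, mul(Z, add(SZ, SZ))), add(mul(SZ, SZ), mul(SSZ, Z))))

Answer: after 6 steps: S(add(add(SZ, mul(Z, add(SZ, SZ))), add(mul(SZ, SZ), mul(SSZ, Z))))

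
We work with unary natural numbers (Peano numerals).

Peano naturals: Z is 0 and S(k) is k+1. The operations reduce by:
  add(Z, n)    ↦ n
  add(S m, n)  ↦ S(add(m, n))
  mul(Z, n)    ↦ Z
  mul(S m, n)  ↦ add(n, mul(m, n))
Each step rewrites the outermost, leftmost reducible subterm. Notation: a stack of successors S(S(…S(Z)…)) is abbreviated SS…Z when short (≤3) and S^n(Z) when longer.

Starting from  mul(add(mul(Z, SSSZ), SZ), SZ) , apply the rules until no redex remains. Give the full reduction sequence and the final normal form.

  start: mul(add(mul(Z, SSSZ), SZ), SZ)
  →1  mul(add(Z, SZ), SZ)
  →2  mul(SZ, SZ)
  →3  add(SZ, mul(Z, SZ))
  →4  S(add(Z, mul(Z, SZ)))
  →5  S(mul(Z, SZ))
  →6  SZ

Answer: normal form = SZ  (in 6 steps)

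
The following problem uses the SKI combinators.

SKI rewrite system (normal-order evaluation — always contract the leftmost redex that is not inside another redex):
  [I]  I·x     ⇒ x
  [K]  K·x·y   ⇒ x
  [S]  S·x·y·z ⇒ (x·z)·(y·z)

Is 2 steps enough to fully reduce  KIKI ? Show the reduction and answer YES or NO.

Answer: YES — reaches normal form I in 2 ≤ 2 steps

Working:
  start: KIKI
  step 1: II
  step 2: I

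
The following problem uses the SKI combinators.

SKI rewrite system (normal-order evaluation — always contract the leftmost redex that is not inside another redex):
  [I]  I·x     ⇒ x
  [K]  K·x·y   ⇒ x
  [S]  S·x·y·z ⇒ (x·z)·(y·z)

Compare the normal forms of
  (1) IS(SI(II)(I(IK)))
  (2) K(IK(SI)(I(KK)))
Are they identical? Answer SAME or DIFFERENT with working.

Term A:
  start: IS(SI(II)(I(IK)))
  step 1: S(SI(II)(I(IK)))
  step 2: S(I(I(IK))(II(I(IK))))
  step 3: S(I(IK)(II(I(IK))))
  step 4: S(IK(II(I(IK))))
  step 5: S(K(II(I(IK))))
  step 6: S(K(I(I(IK))))
  step 7: S(K(I(IK)))
  step 8: S(K(IK))
  step 9: S(KK)

Term B:
  start: K(IK(SI)(I(KK)))
  step 1: K(K(SI)(I(KK)))
  step 2: K(SI)

Answer: DIFFERENT — A ⇓ S(KK), B ⇓ K(SI)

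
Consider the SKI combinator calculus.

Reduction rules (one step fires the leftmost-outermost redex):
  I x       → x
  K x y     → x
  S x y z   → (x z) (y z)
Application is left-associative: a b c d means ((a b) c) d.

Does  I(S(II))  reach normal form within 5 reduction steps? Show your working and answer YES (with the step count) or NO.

Answer: YES — reaches normal form SI in 2 ≤ 5 steps

Reduction:
  start: I(S(II))
  [1] S(II)
  [2] SI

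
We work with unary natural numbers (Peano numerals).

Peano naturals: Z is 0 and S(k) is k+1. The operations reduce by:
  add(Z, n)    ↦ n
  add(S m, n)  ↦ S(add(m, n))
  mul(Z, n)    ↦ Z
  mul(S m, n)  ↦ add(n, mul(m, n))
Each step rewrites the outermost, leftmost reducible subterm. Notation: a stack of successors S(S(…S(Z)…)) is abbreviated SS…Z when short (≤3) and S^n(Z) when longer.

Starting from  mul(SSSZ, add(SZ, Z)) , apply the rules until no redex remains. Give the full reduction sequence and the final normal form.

  start: mul(SSSZ, add(SZ, Z))
  →1  add(add(SZ, Z), mul(SSZ, add(SZ, Z)))
  →2  add(S(add(Z, Z)), mul(SSZ, add(SZ, Z)))
  →3  S(add(add(Z, Z), mul(SSZ, add(SZ, Z))))
  →4  S(add(Z, mul(SSZ, add(SZ, Z))))
  →5  S(mul(SSZ, add(SZ, Z)))
  →6  S(add(add(SZ, Z), mul(SZ, add(SZ, Z))))
  →7  S(add(S(add(Z, Z)), mul(SZ, add(SZ, Z))))
  →8  S(S(add(add(Z, Z), mul(SZ, add(SZ, Z)))))
  →9  S(S(add(Z, mul(SZ, add(SZ, Z)))))
  →10  S(S(mul(SZ, add(SZ, Z))))
  →11  S(S(add(add(SZ, Z), mul(Z, add(SZ, Z)))))
  →12  S(S(add(S(add(Z, Z)), mul(Z, add(SZ, Z)))))
  →13  S(S(S(add(add(Z, Z), mul(Z, add(SZ, Z))))))
  →14  S(S(S(add(Z, mul(Z, add(SZ, Z))))))
  →15  S(S(S(mul(Z, add(SZ, Z)))))
  →16  SSSZ

Answer: normal form = SSSZ  (in 16 steps)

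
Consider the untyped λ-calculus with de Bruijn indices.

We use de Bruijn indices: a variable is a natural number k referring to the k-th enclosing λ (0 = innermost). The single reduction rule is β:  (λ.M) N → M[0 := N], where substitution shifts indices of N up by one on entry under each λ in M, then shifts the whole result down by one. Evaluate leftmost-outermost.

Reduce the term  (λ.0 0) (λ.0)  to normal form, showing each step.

Answer: normal form = λ.0  (in 2 steps)

Derivation:
  start: (λ.0 0) (λ.0)
  →1  (λ.0) (λ.0)
  →2  λ.0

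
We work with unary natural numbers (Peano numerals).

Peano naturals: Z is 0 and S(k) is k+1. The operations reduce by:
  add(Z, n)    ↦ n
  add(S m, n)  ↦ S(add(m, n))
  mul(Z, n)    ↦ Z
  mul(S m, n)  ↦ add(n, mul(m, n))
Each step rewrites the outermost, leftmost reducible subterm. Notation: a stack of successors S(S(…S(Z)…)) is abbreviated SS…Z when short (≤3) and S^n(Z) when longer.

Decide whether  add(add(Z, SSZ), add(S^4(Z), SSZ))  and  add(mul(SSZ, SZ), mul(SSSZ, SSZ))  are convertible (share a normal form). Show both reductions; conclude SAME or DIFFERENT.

Term A:
  start: add(add(Z, SSZ), add(S^4(Z), SSZ))
  [1] add(SSZ, add(S^4(Z), SSZ))
  [2] S(add(SZ, add(S^4(Z), SSZ)))
  [3] S(S(add(Z, add(S^4(Z), SSZ))))
  [4] S(S(add(S^4(Z), SSZ)))
  [5] S(S(S(add(SSSZ, SSZ))))
  [6] S(S(S(S(add(SSZ, SSZ)))))
  [7] S(S(S(S(S(add(SZ, SSZ))))))
  [8] S(S(S(S(S(S(add(Z, SSZ)))))))
  [9] S^8(Z)

Term B:
  start: add(mul(SSZ, SZ), mul(SSSZ, SSZ))
  [1] add(add(SZ, mul(SZ, SZ)), mul(SSSZ, SSZ))
  [2] add(S(add(Z, mul(SZ, SZ))), mul(SSSZ, SSZ))
  [3] S(add(add(Z, mul(SZ, SZ)), mul(SSSZ, SSZ)))
  [4] S(add(mul(SZ, SZ), mul(SSSZ, SSZ)))
  [5] S(add(add(SZ, mul(Z, SZ)), mul(SSSZ, SSZ)))
  [6] S(add(S(add(Z, mul(Z, SZ))), mul(SSSZ, SSZ)))
  [7] S(S(add(add(Z, mul(Z, SZ)), mul(SSSZ, SSZ))))
  [8] S(S(add(mul(Z, SZ), mul(SSSZ, SSZ))))
  [9] S(S(add(Z, mul(SSSZ, SSZ))))
  [10] S(S(mul(SSSZ, SSZ)))
  [11] S(S(add(SSZ, mul(SSZ, SSZ))))
  [12] S(S(S(add(SZ, mul(SSZ, SSZ)))))
  [13] S(S(S(S(add(Z, mul(SSZ, SSZ))))))
  [14] S(S(S(S(mul(SSZ, SSZ)))))
  [15] S(S(S(S(add(SSZ, mul(SZ, SSZ))))))
  [16] S(S(S(S(S(add(SZ, mul(SZ, SSZ)))))))
  [17] S(S(S(S(S(S(add(Z, mul(SZ, SSZ))))))))
  [18] S(S(S(S(S(S(mul(SZ, SSZ)))))))
  [19] S(S(S(S(S(S(add(SSZ, mul(Z, SSZ))))))))
  [20] S(S(S(S(S(S(S(add(SZ, mul(Z, SSZ)))))))))
  [21] S(S(S(S(S(S(S(S(add(Z, mul(Z, SSZ))))))))))
  [22] S(S(S(S(S(S(S(S(mul(Z, SSZ)))))))))
  [23] S^8(Z)

Answer: SAME — A ⇓ S^8(Z), B ⇓ S^8(Z)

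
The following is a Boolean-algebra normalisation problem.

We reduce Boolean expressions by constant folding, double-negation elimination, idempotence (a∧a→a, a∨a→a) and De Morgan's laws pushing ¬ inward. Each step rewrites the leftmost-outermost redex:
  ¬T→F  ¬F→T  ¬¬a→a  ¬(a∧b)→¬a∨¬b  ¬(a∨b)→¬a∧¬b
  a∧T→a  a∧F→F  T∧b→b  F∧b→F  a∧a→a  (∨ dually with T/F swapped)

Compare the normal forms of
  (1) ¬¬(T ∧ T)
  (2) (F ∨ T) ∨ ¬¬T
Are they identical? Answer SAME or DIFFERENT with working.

Term A:
  start: ¬¬(T ∧ T)
  step 1: T ∧ T
  step 2: T

Term B:
  start: (F ∨ T) ∨ ¬¬T
  step 1: T ∨ ¬¬T
  step 2: T

Answer: SAME — A ⇓ T, B ⇓ T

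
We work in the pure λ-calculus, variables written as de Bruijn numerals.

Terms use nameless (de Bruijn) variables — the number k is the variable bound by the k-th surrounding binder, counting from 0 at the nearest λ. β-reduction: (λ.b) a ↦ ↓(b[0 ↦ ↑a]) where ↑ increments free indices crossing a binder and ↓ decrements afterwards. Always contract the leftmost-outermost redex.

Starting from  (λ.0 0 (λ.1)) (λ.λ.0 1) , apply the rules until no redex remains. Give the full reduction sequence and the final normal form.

Answer: normal form = λ.λ.0 1  (in 4 steps)

Working:
  start: (λ.0 0 (λ.1)) (λ.λ.0 1)
  [1] (λ.λ.0 1) (λ.λ.0 1) (λ.λ.λ.0 1)
  [2] (λ.0 (λ.λ.0 1)) (λ.λ.λ.0 1)
  [3] (λ.λ.λ.0 1) (λ.λ.0 1)
  [4] λ.λ.0 1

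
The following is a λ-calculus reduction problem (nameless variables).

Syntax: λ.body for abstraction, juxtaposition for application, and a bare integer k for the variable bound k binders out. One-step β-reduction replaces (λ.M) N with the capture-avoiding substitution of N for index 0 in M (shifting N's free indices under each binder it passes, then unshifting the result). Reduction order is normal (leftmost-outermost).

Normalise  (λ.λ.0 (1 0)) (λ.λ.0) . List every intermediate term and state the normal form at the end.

Answer: normal form = λ.0 (λ.0)  (in 2 steps)

Working:
  start: (λ.λ.0 (1 0)) (λ.λ.0)
  step 1: λ.0 ((λ.λ.0) 0)
  step 2: λ.0 (λ.0)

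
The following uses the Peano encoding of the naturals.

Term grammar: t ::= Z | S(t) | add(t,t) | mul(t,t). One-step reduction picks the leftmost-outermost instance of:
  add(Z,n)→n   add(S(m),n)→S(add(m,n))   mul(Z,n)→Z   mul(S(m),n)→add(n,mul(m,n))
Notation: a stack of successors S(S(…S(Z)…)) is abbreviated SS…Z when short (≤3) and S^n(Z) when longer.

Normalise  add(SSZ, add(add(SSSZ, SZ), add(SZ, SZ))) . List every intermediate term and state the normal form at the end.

Answer: normal form = S^8(Z)  (in 14 steps)

Working:
  start: add(SSZ, add(add(SSSZ, SZ), add(SZ, SZ)))
  →1  S(add(SZ, add(add(SSSZ, SZ), add(SZ, SZ))))
  →2  S(S(add(Z, add(add(SSSZ, SZ), add(SZ, SZ)))))
  →3  S(S(add(add(SSSZ, SZ), add(SZ, SZ))))
  →4  S(S(add(S(add(SSZ, SZ)), add(SZ, SZ))))
  →5  S(S(S(add(add(SSZ, SZ), add(SZ, SZ)))))
  →6  S(S(S(add(S(add(SZ, SZ)), add(SZ, SZ)))))
  →7  S(S(S(S(add(add(SZ, SZ), add(SZ, SZ))))))
  →8  S(S(S(S(add(S(add(Z, SZ)), add(SZ, SZ))))))
  →9  S(S(S(S(S(add(add(Z, SZ), add(SZ, SZ)))))))
  →10  S(S(S(S(S(add(SZ, add(SZ, SZ)))))))
  →11  S(S(S(S(S(S(add(Z, add(SZ, SZ))))))))
  →12  S(S(S(S(S(S(add(SZ, SZ)))))))
  →13  S(S(S(S(S(S(S(add(Z, SZ))))))))
  →14  S^8(Z)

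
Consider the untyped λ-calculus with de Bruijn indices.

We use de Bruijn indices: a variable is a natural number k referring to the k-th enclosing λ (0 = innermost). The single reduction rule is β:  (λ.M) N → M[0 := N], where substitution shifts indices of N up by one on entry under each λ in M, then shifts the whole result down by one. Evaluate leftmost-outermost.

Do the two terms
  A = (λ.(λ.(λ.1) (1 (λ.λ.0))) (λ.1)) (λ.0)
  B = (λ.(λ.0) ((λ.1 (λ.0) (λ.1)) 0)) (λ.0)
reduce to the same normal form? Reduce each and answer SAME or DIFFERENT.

Term A:
  start: (λ.(λ.(λ.1) (1 (λ.λ.0))) (λ.1)) (λ.0)
  →1  (λ.(λ.1) ((λ.0) (λ.λ.0))) (λ.λ.0)
  →2  (λ.λ.λ.0) ((λ.0) (λ.λ.0))
  →3  λ.λ.0

Term B:
  start: (λ.(λ.0) ((λ.1 (λ.0) (λ.1)) 0)) (λ.0)
  →1  (λ.0) ((λ.(λ.0) (λ.0) (λ.1)) (λ.0))
  →2  (λ.(λ.0) (λ.0) (λ.1)) (λ.0)
  →3  (λ.0) (λ.0) (λ.λ.0)
  →4  (λ.0) (λ.λ.0)
  →5  λ.λ.0

Answer: SAME — A ⇓ λ.λ.0, B ⇓ λ.λ.0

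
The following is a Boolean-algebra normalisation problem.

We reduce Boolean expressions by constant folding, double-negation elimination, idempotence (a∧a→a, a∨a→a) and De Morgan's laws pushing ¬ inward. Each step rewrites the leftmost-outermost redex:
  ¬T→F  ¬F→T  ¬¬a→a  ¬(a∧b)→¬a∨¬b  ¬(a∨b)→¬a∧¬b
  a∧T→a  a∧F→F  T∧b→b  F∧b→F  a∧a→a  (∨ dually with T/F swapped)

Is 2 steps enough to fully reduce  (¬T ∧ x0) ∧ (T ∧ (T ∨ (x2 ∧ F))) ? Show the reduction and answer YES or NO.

Answer: NO — after 2 steps the term is F ∧ (T ∧ (T ∨ (x2 ∧ F))), not yet normal

Reduction:
  start: (¬T ∧ x0) ∧ (T ∧ (T ∨ (x2 ∧ F)))
  →1  (F ∧ x0) ∧ (T ∧ (T ∨ (x2 ∧ F)))
  →2  F ∧ (T ∧ (T ∨ (x2 ∧ F)))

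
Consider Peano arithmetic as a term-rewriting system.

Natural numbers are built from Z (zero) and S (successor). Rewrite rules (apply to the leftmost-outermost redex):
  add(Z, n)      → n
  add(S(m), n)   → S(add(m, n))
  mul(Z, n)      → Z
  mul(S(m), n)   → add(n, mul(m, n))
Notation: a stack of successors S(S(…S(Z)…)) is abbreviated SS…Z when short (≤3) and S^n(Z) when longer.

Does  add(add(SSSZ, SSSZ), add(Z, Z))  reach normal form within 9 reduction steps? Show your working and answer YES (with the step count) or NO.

  start: add(add(SSSZ, SSSZ), add(Z, Z))
  →1  add(S(add(SSZ, SSSZ)), add(Z, Z))
  →2  S(add(add(SSZ, SSSZ), add(Z, Z)))
  →3  S(add(S(add(SZ, SSSZ)), add(Z, Z)))
  →4  S(S(add(add(SZ, SSSZ), add(Z, Z))))
  →5  S(S(add(S(add(Z, SSSZ)), add(Z, Z))))
  →6  S(S(S(add(add(Z, SSSZ), add(Z, Z)))))
  →7  S(S(S(add(SSSZ, add(Z, Z)))))
  →8  S(S(S(S(add(SSZ, add(Z, Z))))))
  →9  S(S(S(S(S(add(SZ, add(Z, Z)))))))

Answer: NO — after 9 steps the term is S(S(S(S(S(add(SZ, add(Z, Z))))))), not yet normal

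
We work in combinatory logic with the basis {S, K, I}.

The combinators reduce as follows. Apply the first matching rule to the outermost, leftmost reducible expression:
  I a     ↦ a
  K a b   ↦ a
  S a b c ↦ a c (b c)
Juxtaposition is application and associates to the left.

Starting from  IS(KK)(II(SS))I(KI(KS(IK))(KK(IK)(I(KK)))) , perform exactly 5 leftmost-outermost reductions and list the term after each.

  start: IS(KK)(II(SS))I(KI(KS(IK))(KK(IK)(I(KK))))
  [1] S(KK)(II(SS))I(KI(KS(IK))(KK(IK)(I(KK))))
  [2] KKI(II(SS)I)(KI(KS(IK))(KK(IK)(I(KK))))
  [3] K(II(SS)I)(KI(KS(IK))(KK(IK)(I(KK))))
  [4] II(SS)I
  [5] I(SS)I

Answer: after 5 steps: I(SS)I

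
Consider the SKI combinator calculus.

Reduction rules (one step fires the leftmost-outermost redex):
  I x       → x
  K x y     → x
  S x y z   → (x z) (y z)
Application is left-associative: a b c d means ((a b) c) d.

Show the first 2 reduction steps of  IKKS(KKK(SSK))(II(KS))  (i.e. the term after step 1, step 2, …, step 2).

Answer: after 2 steps: K(KKK(SSK))(II(KS))

Working:
  start: IKKS(KKK(SSK))(II(KS))
  →1  KKS(KKK(SSK))(II(KS))
  →2  K(KKK(SSK))(II(KS))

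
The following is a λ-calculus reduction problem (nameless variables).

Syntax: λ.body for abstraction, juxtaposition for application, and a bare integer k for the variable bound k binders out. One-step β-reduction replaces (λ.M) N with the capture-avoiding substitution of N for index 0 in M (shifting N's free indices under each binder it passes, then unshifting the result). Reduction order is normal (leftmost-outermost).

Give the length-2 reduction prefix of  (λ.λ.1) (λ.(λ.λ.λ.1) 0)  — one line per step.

Answer: after 2 steps: λ.λ.λ.λ.1

Working:
  start: (λ.λ.1) (λ.(λ.λ.λ.1) 0)
  [1] λ.λ.(λ.λ.λ.1) 0
  [2] λ.λ.λ.λ.1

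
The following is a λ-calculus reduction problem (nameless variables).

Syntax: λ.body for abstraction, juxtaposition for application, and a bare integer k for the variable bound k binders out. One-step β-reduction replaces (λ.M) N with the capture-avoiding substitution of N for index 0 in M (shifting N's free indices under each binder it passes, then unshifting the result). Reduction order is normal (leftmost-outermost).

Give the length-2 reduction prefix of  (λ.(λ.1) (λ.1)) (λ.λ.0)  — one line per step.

Answer: after 2 steps: λ.λ.0

Reduction:
  start: (λ.(λ.1) (λ.1)) (λ.λ.0)
  step 1: (λ.λ.λ.0) (λ.λ.λ.0)
  step 2: λ.λ.0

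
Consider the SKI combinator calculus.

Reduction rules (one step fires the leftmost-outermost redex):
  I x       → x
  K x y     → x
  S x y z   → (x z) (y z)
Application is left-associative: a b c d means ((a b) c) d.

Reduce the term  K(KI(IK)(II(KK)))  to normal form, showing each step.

  start: K(KI(IK)(II(KK)))
  step 1: K(I(II(KK)))
  step 2: K(II(KK))
  step 3: K(I(KK))
  step 4: K(KK)

Answer: normal form = K(KK)  (in 4 steps)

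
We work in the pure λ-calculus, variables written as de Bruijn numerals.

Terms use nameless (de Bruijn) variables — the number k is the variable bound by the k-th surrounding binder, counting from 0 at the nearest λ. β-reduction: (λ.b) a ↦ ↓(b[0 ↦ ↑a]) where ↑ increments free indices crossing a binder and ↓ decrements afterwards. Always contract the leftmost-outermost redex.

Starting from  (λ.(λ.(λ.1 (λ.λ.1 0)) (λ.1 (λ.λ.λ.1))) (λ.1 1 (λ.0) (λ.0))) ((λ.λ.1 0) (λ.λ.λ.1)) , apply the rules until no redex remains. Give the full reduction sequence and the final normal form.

  start: (λ.(λ.(λ.1 (λ.λ.1 0)) (λ.1 (λ.λ.λ.1))) (λ.1 1 (λ.0) (λ.0))) ((λ.λ.1 0) (λ.λ.λ.1))
  step 1: (λ.(λ.1 (λ.λ.1 0)) (λ.1 (λ.λ.λ.1))) (λ.(λ.λ.1 0) (λ.λ.λ.1) ((λ.λ.1 0) (λ.λ.λ.1)) (λ.0) (λ.0))
  step 2: (λ.(λ.(λ.λ.1 0) (λ.λ.λ.1) ((λ.λ.1 0) (λ.λ.λ.1)) (λ.0) (λ.0)) (λ.λ.1 0)) (λ.(λ.(λ.λ.1 0) (λ.λ.λ.1) ((λ.λ.1 0) (λ.λ.λ.1)) (λ.0) (λ.0)) (λ.λ.λ.1))
  step 3: (λ.(λ.λ.1 0) (λ.λ.λ.1) ((λ.λ.1 0) (λ.λ.λ.1)) (λ.0) (λ.0)) (λ.λ.1 0)
  step 4: (λ.λ.1 0) (λ.λ.λ.1) ((λ.λ.1 0) (λ.λ.λ.1)) (λ.0) (λ.0)
  step 5: (λ.(λ.λ.λ.1) 0) ((λ.λ.1 0) (λ.λ.λ.1)) (λ.0) (λ.0)
  step 6: (λ.λ.λ.1) ((λ.λ.1 0) (λ.λ.λ.1)) (λ.0) (λ.0)
  step 7: (λ.λ.1) (λ.0) (λ.0)
  step 8: (λ.λ.0) (λ.0)
  step 9: λ.0

Answer: normal form = λ.0  (in 9 steps)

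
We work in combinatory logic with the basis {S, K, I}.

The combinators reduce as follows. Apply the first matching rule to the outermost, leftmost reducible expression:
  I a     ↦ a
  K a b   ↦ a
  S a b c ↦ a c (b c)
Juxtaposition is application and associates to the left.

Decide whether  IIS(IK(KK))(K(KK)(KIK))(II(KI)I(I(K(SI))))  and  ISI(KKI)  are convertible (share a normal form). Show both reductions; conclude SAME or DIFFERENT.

Answer: DIFFERENT — A ⇓ K, B ⇓ SIK

Reduction:
Term A:
  start: IIS(IK(KK))(K(KK)(KIK))(II(KI)I(I(K(SI))))
  [1] IS(IK(KK))(K(KK)(KIK))(II(KI)I(I(K(SI))))
  [2] S(IK(KK))(K(KK)(KIK))(II(KI)I(I(K(SI))))
  [3] IK(KK)(II(KI)I(I(K(SI))))(K(KK)(KIK)(II(KI)I(I(K(SI)))))
  [4] K(KK)(II(KI)I(I(K(SI))))(K(KK)(KIK)(II(KI)I(I(K(SI)))))
  [5] KK(K(KK)(KIK)(II(KI)I(I(K(SI)))))
  [6] K

Term B:
  start: ISI(KKI)
  [1] SI(KKI)
  [2] SIK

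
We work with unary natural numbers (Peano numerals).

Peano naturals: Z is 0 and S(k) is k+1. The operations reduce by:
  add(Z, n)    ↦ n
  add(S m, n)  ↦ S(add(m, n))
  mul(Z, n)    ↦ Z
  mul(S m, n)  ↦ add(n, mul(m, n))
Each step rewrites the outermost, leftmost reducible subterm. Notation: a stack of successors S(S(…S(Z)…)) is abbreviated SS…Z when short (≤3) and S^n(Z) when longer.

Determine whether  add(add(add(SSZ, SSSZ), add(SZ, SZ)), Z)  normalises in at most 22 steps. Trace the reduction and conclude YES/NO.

Answer: YES — reaches normal form S^7(Z) in 19 ≤ 22 steps

Working:
  start: add(add(add(SSZ, SSSZ), add(SZ, SZ)), Z)
  [1] add(add(S(add(SZ, SSSZ)), add(SZ, SZ)), Z)
  [2] add(S(add(add(SZ, SSSZ), add(SZ, SZ))), Z)
  [3] S(add(add(add(SZ, SSSZ), add(SZ, SZ)), Z))
  [4] S(add(add(S(add(Z, SSSZ)), add(SZ, SZ)), Z))
  [5] S(add(S(add(add(Z, SSSZ), add(SZ, SZ))), Z))
  [6] S(S(add(add(add(Z, SSSZ), add(SZ, SZ)), Z)))
  [7] S(S(add(add(SSSZ, add(SZ, SZ)), Z)))
  [8] S(S(add(S(add(SSZ, add(SZ, SZ))), Z)))
  [9] S(S(S(add(add(SSZ, add(SZ, SZ)), Z))))
  [10] S(S(S(add(S(add(SZ, add(SZ, SZ))), Z))))
  [11] S(S(S(S(add(add(SZ, add(SZ, SZ)), Z)))))
  [12] S(S(S(S(add(S(add(Z, add(SZ, SZ))), Z)))))
  [13] S(S(S(S(S(add(add(Z, add(SZ, SZ)), Z))))))
  [14] S(S(S(S(S(add(add(SZ, SZ), Z))))))
  [15] S(S(S(S(S(add(S(add(Z, SZ)), Z))))))
  [16] S(S(S(S(S(S(add(add(Z, SZ), Z)))))))
  [17] S(S(S(S(S(S(add(SZ, Z)))))))
  [18] S(S(S(S(S(S(S(add(Z, Z))))))))
  [19] S^7(Z)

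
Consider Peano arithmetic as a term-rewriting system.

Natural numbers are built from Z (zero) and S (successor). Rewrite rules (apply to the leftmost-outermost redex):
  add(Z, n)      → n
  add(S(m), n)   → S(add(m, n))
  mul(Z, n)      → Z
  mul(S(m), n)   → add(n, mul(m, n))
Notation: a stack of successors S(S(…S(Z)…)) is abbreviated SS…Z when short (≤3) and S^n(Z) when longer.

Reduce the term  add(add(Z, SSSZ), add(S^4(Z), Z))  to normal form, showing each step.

Answer: normal form = S^7(Z)  (in 10 steps)

Reduction:
  start: add(add(Z, SSSZ), add(S^4(Z), Z))
  [1] add(SSSZ, add(S^4(Z), Z))
  [2] S(add(SSZ, add(S^4(Z), Z)))
  [3] S(S(add(SZ, add(S^4(Z), Z))))
  [4] S(S(S(add(Z, add(S^4(Z), Z)))))
  [5] S(S(S(add(S^4(Z), Z))))
  [6] S(S(S(S(add(SSSZ, Z)))))
  [7] S(S(S(S(S(add(SSZ, Z))))))
  [8] S(S(S(S(S(S(add(SZ, Z)))))))
  [9] S(S(S(S(S(S(S(add(Z, Z))))))))
  [10] S^7(Z)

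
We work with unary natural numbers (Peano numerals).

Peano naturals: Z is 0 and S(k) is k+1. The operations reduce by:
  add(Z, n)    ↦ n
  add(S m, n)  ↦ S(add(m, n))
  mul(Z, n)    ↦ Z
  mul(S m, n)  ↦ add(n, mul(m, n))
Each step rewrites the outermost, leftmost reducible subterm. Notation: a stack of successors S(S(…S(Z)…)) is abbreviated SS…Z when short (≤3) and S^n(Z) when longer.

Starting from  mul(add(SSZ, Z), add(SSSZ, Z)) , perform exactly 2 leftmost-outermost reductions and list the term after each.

Answer: after 2 steps: add(add(SSSZ, Z), mul(add(SZ, Z), add(SSSZ, Z)))

Derivation:
  start: mul(add(SSZ, Z), add(SSSZ, Z))
  step 1: mul(S(add(SZ, Z)), add(SSSZ, Z))
  step 2: add(add(SSSZ, Z), mul(add(SZ, Z), add(SSSZ, Z)))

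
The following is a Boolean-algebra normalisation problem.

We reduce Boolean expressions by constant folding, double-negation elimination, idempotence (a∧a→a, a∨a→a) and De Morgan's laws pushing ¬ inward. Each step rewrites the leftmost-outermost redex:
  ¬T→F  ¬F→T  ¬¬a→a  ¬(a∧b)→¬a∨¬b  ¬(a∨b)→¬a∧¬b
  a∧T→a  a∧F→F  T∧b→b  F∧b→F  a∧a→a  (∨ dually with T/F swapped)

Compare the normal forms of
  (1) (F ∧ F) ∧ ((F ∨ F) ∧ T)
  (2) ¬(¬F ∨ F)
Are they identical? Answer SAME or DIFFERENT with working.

Term A:
  start: (F ∧ F) ∧ ((F ∨ F) ∧ T)
  →1  F ∧ ((F ∨ F) ∧ T)
  →2  F

Term B:
  start: ¬(¬F ∨ F)
  →1  ¬¬F ∧ ¬F
  →2  F ∧ ¬F
  →3  F

Answer: SAME — A ⇓ F, B ⇓ F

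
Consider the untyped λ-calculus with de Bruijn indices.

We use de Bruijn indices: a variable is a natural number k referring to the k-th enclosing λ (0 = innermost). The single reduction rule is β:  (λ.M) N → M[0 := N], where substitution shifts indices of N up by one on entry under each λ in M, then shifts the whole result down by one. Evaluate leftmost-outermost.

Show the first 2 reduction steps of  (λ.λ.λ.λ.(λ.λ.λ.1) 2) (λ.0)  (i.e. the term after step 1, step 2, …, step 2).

Answer: after 2 steps: λ.λ.λ.λ.λ.1

Derivation:
  start: (λ.λ.λ.λ.(λ.λ.λ.1) 2) (λ.0)
  →1  λ.λ.λ.(λ.λ.λ.1) 2
  →2  λ.λ.λ.λ.λ.1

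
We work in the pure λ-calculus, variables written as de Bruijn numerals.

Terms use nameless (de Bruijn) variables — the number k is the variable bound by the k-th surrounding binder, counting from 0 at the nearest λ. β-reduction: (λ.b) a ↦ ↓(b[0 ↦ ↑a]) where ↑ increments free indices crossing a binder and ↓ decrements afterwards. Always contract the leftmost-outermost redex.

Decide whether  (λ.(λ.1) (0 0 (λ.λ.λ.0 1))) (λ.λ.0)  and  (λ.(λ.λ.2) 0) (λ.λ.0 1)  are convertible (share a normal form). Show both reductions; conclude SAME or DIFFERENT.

Term A:
  start: (λ.(λ.1) (0 0 (λ.λ.λ.0 1))) (λ.λ.0)
  step 1: (λ.λ.λ.0) ((λ.λ.0) (λ.λ.0) (λ.λ.λ.0 1))
  step 2: λ.λ.0

Term B:
  start: (λ.(λ.λ.2) 0) (λ.λ.0 1)
  step 1: (λ.λ.λ.λ.0 1) (λ.λ.0 1)
  step 2: λ.λ.λ.0 1

Answer: DIFFERENT — A ⇓ λ.λ.0, B ⇓ λ.λ.λ.0 1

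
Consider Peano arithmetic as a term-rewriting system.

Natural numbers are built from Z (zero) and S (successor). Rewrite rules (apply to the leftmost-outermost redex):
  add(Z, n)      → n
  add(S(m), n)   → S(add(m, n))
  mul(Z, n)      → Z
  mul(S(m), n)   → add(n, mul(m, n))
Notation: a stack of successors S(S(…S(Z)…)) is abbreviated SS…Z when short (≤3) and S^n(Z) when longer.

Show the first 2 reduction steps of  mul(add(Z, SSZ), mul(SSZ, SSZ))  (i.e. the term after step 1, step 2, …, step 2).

  start: mul(add(Z, SSZ), mul(SSZ, SSZ))
  [1] mul(SSZ, mul(SSZ, SSZ))
  [2] add(mul(SSZ, SSZ), mul(SZ, mul(SSZ, SSZ)))

Answer: after 2 steps: add(mul(SSZ, SSZ), mul(SZ, mul(SSZ, SSZ)))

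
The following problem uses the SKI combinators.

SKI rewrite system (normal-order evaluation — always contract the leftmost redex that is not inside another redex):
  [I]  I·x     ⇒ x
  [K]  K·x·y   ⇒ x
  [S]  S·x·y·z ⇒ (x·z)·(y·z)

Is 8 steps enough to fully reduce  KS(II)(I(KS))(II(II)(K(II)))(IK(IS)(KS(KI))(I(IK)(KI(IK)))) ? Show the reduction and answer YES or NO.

Answer: NO — after 8 steps the term is S(K(II)(IK(IS)(KS(KI))(I(IK)(KI(IK))))), not yet normal

Reduction:
  start: KS(II)(I(KS))(II(II)(K(II)))(IK(IS)(KS(KI))(I(IK)(KI(IK))))
  step 1: S(I(KS))(II(II)(K(II)))(IK(IS)(KS(KI))(I(IK)(KI(IK))))
  step 2: I(KS)(IK(IS)(KS(KI))(I(IK)(KI(IK))))(II(II)(K(II))(IK(IS)(KS(KI))(I(IK)(KI(IK)))))
  step 3: KS(IK(IS)(KS(KI))(I(IK)(KI(IK))))(II(II)(K(II))(IK(IS)(KS(KI))(I(IK)(KI(IK)))))
  step 4: S(II(II)(K(II))(IK(IS)(KS(KI))(I(IK)(KI(IK)))))
  step 5: S(I(II)(K(II))(IK(IS)(KS(KI))(I(IK)(KI(IK)))))
  step 6: S(II(K(II))(IK(IS)(KS(KI))(I(IK)(KI(IK)))))
  step 7: S(I(K(II))(IK(IS)(KS(KI))(I(IK)(KI(IK)))))
  step 8: S(K(II)(IK(IS)(KS(KI))(I(IK)(KI(IK)))))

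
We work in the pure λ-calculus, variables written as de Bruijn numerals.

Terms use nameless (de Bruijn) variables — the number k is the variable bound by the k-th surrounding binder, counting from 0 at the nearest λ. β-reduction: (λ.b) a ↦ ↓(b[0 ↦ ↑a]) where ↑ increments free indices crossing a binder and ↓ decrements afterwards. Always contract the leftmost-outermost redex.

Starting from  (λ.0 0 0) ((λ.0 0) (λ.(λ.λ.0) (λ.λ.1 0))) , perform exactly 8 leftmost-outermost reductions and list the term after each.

  start: (λ.0 0 0) ((λ.0 0) (λ.(λ.λ.0) (λ.λ.1 0)))
  →1  (λ.0 0) (λ.(λ.λ.0) (λ.λ.1 0)) ((λ.0 0) (λ.(λ.λ.0) (λ.λ.1 0))) ((λ.0 0) (λ.(λ.λ.0) (λ.λ.1 0)))
  →2  (λ.(λ.λ.0) (λ.λ.1 0)) (λ.(λ.λ.0) (λ.λ.1 0)) ((λ.0 0) (λ.(λ.λ.0) (λ.λ.1 0))) ((λ.0 0) (λ.(λ.λ.0) (λ.λ.1 0)))
  →3  (λ.λ.0) (λ.λ.1 0) ((λ.0 0) (λ.(λ.λ.0) (λ.λ.1 0))) ((λ.0 0) (λ.(λ.λ.0) (λ.λ.1 0)))
  →4  (λ.0) ((λ.0 0) (λ.(λ.λ.0) (λ.λ.1 0))) ((λ.0 0) (λ.(λ.λ.0) (λ.λ.1 0)))
  →5  (λ.0 0) (λ.(λ.λ.0) (λ.λ.1 0)) ((λ.0 0) (λ.(λ.λ.0) (λ.λ.1 0)))
  →6  (λ.(λ.λ.0) (λ.λ.1 0)) (λ.(λ.λ.0) (λ.λ.1 0)) ((λ.0 0) (λ.(λ.λ.0) (λ.λ.1 0)))
  →7  (λ.λ.0) (λ.λ.1 0) ((λ.0 0) (λ.(λ.λ.0) (λ.λ.1 0)))
  →8  (λ.0) ((λ.0 0) (λ.(λ.λ.0) (λ.λ.1 0)))

Answer: after 8 steps: (λ.0) ((λ.0 0) (λ.(λ.λ.0) (λ.λ.1 0)))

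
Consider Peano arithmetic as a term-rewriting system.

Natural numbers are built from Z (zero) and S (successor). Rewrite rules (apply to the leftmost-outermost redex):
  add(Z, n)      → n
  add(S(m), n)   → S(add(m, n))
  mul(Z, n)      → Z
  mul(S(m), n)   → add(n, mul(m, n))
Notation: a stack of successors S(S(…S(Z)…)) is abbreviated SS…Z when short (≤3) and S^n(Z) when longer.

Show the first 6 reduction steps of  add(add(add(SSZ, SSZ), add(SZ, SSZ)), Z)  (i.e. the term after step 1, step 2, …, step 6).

Answer: after 6 steps: S(S(add(add(add(Z, SSZ), add(SZ, SSZ)), Z)))

Working:
  start: add(add(add(SSZ, SSZ), add(SZ, SSZ)), Z)
  →1  add(add(S(add(SZ, SSZ)), add(SZ, SSZ)), Z)
  →2  add(S(add(add(SZ, SSZ), add(SZ, SSZ))), Z)
  →3  S(add(add(add(SZ, SSZ), add(SZ, SSZ)), Z))
  →4  S(add(add(S(add(Z, SSZ)), add(SZ, SSZ)), Z))
  →5  S(add(S(add(add(Z, SSZ), add(SZ, SSZ))), Z))
  →6  S(S(add(add(add(Z, SSZ), add(SZ, SSZ)), Z)))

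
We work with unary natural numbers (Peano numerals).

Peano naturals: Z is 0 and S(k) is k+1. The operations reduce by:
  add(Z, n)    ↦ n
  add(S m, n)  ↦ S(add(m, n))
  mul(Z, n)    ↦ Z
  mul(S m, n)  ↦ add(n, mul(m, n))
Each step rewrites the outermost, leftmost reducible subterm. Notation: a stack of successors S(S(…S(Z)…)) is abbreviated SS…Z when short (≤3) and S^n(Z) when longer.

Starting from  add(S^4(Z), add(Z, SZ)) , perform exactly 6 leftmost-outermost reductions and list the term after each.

Answer: after 6 steps: S^5(Z)

Derivation:
  start: add(S^4(Z), add(Z, SZ))
  →1  S(add(SSSZ, add(Z, SZ)))
  →2  S(S(add(SSZ, add(Z, SZ))))
  →3  S(S(S(add(SZ, add(Z, SZ)))))
  →4  S(S(S(S(add(Z, add(Z, SZ))))))
  →5  S(S(S(S(add(Z, SZ)))))
  →6  S^5(Z)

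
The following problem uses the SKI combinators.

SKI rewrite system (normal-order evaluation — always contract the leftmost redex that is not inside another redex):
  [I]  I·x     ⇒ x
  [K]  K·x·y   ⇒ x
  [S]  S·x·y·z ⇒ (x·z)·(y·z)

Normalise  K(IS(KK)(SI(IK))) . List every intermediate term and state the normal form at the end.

Answer: normal form = K(S(KK)(SIK))  (in 2 steps)

Reduction:
  start: K(IS(KK)(SI(IK)))
  →1  K(S(KK)(SI(IK)))
  →2  K(S(KK)(SIK))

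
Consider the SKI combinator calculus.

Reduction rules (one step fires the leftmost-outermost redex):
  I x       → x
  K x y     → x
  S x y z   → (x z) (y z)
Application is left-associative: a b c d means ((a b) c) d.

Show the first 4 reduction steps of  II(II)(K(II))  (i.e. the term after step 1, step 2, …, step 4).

Answer: after 4 steps: K(II)

Derivation:
  start: II(II)(K(II))
  →1  I(II)(K(II))
  →2  II(K(II))
  →3  I(K(II))
  →4  K(II)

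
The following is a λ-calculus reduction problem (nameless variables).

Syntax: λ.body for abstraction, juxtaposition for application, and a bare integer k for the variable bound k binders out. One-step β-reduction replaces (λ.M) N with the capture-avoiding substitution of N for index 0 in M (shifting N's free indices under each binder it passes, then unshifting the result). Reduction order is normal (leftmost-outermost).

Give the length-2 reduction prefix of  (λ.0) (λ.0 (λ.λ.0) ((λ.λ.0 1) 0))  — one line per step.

  start: (λ.0) (λ.0 (λ.λ.0) ((λ.λ.0 1) 0))
  step 1: λ.0 (λ.λ.0) ((λ.λ.0 1) 0)
  step 2: λ.0 (λ.λ.0) (λ.0 1)

Answer: after 2 steps: λ.0 (λ.λ.0) (λ.0 1)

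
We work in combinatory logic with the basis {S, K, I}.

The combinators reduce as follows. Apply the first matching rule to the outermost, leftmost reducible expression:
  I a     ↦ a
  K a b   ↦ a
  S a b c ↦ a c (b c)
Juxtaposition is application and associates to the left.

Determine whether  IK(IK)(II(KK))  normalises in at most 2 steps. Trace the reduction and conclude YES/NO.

Answer: NO — after 2 steps the term is IK, not yet normal

Working:
  start: IK(IK)(II(KK))
  step 1: K(IK)(II(KK))
  step 2: IK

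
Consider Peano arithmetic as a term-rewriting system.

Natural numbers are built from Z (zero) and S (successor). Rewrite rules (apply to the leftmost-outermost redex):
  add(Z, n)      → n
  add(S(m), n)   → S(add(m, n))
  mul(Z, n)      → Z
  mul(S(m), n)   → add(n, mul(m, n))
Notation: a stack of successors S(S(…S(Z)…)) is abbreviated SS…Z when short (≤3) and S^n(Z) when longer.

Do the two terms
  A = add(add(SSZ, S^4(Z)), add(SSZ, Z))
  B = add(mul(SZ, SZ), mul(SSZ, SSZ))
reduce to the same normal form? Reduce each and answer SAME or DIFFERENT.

Term A:
  start: add(add(SSZ, S^4(Z)), add(SSZ, Z))
  step 1: add(S(add(SZ, S^4(Z))), add(SSZ, Z))
  step 2: S(add(add(SZ, S^4(Z)), add(SSZ, Z)))
  step 3: S(add(S(add(Z, S^4(Z))), add(SSZ, Z)))
  step 4: S(S(add(add(Z, S^4(Z)), add(SSZ, Z))))
  step 5: S(S(add(S^4(Z), add(SSZ, Z))))
  step 6: S(S(S(add(SSSZ, add(SSZ, Z)))))
  step 7: S(S(S(S(add(SSZ, add(SSZ, Z))))))
  step 8: S(S(S(S(S(add(SZ, add(SSZ, Z)))))))
  step 9: S(S(S(S(S(S(add(Z, add(SSZ, Z))))))))
  step 10: S(S(S(S(S(S(add(SSZ, Z)))))))
  step 11: S(S(S(S(S(S(S(add(SZ, Z))))))))
  step 12: S(S(S(S(S(S(S(S(add(Z, Z)))))))))
  step 13: S^8(Z)

Term B:
  start: add(mul(SZ, SZ), mul(SSZ, SSZ))
  step 1: add(add(SZ, mul(Z, SZ)), mul(SSZ, SSZ))
  step 2: add(S(add(Z, mul(Z, SZ))), mul(SSZ, SSZ))
  step 3: S(add(add(Z, mul(Z, SZ)), mul(SSZ, SSZ)))
  step 4: S(add(mul(Z, SZ), mul(SSZ, SSZ)))
  step 5: S(add(Z, mul(SSZ, SSZ)))
  step 6: S(mul(SSZ, SSZ))
  step 7: S(add(SSZ, mul(SZ, SSZ)))
  step 8: S(S(add(SZ, mul(SZ, SSZ))))
  step 9: S(S(S(add(Z, mul(SZ, SSZ)))))
  step 10: S(S(S(mul(SZ, SSZ))))
  step 11: S(S(S(add(SSZ, mul(Z, SSZ)))))
  step 12: S(S(S(S(add(SZ, mul(Z, SSZ))))))
  step 13: S(S(S(S(S(add(Z, mul(Z, SSZ)))))))
  step 14: S(S(S(S(S(mul(Z, SSZ))))))
  step 15: S^5(Z)

Answer: DIFFERENT — A ⇓ S^8(Z), B ⇓ S^5(Z)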